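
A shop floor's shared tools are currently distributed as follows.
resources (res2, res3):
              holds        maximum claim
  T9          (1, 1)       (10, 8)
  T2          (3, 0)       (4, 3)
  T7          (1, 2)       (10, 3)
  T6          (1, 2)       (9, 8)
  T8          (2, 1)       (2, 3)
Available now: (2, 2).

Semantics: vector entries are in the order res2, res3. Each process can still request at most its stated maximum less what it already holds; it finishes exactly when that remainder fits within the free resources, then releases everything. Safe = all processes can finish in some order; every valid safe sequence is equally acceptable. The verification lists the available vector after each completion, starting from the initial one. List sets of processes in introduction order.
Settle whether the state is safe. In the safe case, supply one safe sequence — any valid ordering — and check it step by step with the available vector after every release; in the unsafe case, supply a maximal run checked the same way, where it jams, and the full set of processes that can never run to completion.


UNSAFE — no complete ordering exists.
Key observation: no order helps: past T8, T2, the free pool tops out at (7, 3), below what each blocked process needs in res2.
A maximal execution: T8, T2 — then nothing else fits. Step-by-step check:
  pool = (2, 2)
  T8: need (0, 2) fits (2, 2); releases (2, 1), pool now (4, 3)
  T2: need (1, 3) fits (4, 3); releases (3, 0), pool now (7, 3)
  T9 cannot run: need (9, 7) vs free (7, 3) (insufficient res2 and res3)
  T7 cannot run: need (9, 1) vs free (7, 3) (insufficient res2)
  T6 cannot run: need (8, 6) vs free (7, 3) (insufficient res2 and res3)
Never able to finish: T9, T7 and T6.


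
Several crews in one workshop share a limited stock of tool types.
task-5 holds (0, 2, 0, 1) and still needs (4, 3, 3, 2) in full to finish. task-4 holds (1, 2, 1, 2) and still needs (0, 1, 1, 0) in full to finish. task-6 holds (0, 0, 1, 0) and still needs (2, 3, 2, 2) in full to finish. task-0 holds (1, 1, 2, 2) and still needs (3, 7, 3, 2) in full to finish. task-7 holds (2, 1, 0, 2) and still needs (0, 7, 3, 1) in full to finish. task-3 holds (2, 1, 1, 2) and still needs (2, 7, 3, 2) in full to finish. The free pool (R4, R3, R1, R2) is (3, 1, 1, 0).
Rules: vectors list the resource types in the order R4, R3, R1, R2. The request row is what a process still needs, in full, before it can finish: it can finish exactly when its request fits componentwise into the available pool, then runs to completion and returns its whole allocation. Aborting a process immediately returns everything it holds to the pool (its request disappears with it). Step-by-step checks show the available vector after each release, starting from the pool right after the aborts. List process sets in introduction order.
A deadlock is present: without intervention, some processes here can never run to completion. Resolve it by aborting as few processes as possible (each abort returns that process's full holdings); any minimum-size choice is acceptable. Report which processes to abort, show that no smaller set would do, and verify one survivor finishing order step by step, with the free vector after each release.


The answer: abort task-0 and task-7.
Key observation: no ordering could ever have run task-3 before the abort of task-0 and task-7; with (3, 2, 2, 4) back in the pool it fits at step 3.
No one abort is enough; case by case: task-5 alone leaves task-0 blocked (short on R3); task-4 alone leaves task-0 blocked (short on R3); task-6 alone leaves task-0 blocked (short on R3); task-0 alone leaves task-7 blocked (short on R3); task-7 alone leaves task-0 blocked (short on R3); task-3 alone leaves task-0 blocked (short on R3).
One survivor order: task-5, task-4, task-3, task-6. Check, step by step (post-abort pool first):
  pool = (6, 3, 3, 4)
  run task-5 (needs (4, 3, 3, 2), free (6, 3, 3, 4)); after release of (0, 2, 0, 1) the pool is (6, 5, 3, 5)
  run task-4 (needs (0, 1, 1, 0), free (6, 5, 3, 5)); after release of (1, 2, 1, 2) the pool is (7, 7, 4, 7)
  run task-3 (needs (2, 7, 3, 2), free (7, 7, 4, 7)); after release of (2, 1, 1, 2) the pool is (9, 8, 5, 9)
  run task-6 (needs (2, 3, 2, 2), free (9, 8, 5, 9)); after release of (0, 0, 1, 0) the pool is (9, 8, 6, 9)


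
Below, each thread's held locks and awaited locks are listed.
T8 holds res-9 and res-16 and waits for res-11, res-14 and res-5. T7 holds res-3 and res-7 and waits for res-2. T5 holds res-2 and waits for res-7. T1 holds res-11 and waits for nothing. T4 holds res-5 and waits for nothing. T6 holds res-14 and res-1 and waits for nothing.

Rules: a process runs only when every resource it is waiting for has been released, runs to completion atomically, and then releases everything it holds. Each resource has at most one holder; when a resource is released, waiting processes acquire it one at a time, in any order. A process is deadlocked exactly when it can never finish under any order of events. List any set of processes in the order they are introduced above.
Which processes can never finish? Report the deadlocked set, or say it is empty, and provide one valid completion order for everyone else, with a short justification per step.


The deadlocked set is T7 and T5.
Key observation: the knot is the closed ring of waits T7 -> T5 -> T7; no other process is dragged down with it.
The rest can finish in the order T4, T1, T6, T8.
Step-by-step check:
  run T4 (it waits on nothing); releases res-5
  run T1 (it waits on nothing); releases res-11
  run T6 (it waits on nothing); releases res-14 and res-1
  T8: everything it awaited (res-11, res-14 and res-5) is free; runs, freeing res-9 and res-16


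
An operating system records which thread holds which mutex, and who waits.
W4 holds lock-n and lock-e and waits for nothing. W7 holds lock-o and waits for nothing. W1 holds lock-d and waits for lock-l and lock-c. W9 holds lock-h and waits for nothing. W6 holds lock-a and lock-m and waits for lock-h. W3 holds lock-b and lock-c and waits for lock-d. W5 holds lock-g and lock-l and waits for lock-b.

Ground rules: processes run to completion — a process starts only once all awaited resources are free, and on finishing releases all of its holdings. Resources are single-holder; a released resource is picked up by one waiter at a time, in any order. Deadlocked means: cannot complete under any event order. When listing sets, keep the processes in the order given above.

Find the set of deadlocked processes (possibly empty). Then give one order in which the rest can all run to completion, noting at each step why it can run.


Deadlocked: W1, W3 and W5.
Key observation: the waits loop around W1 -> W3 -> W1 with no way out; W5 is caught in further circular waits.
A valid finishing order for the others: W7, W4, W9, W6.
Verifying each step:
  run W7 (it waits on nothing); releases lock-o
  run W4 (it waits on nothing); releases lock-n and lock-e
  run W9 (it waits on nothing); releases lock-h
  W6: everything it awaited (lock-h) is free; runs, freeing lock-a and lock-m


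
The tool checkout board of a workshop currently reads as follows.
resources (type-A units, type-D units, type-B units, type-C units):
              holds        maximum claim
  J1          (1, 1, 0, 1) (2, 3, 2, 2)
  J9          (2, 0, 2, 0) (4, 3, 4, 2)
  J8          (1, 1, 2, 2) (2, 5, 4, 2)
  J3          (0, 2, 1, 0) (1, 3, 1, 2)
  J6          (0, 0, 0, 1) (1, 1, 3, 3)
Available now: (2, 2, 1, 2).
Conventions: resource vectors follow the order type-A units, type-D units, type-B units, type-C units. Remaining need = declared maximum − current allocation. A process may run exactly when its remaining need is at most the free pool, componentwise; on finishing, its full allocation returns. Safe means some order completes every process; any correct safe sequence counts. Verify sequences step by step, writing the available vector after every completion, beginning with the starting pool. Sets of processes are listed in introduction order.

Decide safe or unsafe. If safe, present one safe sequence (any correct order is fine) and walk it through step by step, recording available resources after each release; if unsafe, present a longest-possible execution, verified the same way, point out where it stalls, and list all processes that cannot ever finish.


SAFE, for example via the order J3, J9, J6, J1, J8.
Key observation: the first exact fit in this order is J3 — it needs (1, 1, 0, 2) with (2, 2, 1, 2) free, meeting a requested resource to the last unit.
Check, step by step:
  pool = (2, 2, 1, 2)
  J3: need (1, 1, 0, 2) fits (2, 2, 1, 2); releases (0, 2, 1, 0), pool now (2, 4, 2, 2)
  J9: need (2, 3, 2, 2) fits (2, 4, 2, 2); releases (2, 0, 2, 0), pool now (4, 4, 4, 2)
  J6: need (1, 1, 3, 2) fits (4, 4, 4, 2); releases (0, 0, 0, 1), pool now (4, 4, 4, 3)
  J1: need (1, 2, 2, 1) fits (4, 4, 4, 3); releases (1, 1, 0, 1), pool now (5, 5, 4, 4)
  J8: need (1, 4, 2, 0) fits (5, 5, 4, 4); releases (1, 1, 2, 2), pool now (6, 6, 6, 6)


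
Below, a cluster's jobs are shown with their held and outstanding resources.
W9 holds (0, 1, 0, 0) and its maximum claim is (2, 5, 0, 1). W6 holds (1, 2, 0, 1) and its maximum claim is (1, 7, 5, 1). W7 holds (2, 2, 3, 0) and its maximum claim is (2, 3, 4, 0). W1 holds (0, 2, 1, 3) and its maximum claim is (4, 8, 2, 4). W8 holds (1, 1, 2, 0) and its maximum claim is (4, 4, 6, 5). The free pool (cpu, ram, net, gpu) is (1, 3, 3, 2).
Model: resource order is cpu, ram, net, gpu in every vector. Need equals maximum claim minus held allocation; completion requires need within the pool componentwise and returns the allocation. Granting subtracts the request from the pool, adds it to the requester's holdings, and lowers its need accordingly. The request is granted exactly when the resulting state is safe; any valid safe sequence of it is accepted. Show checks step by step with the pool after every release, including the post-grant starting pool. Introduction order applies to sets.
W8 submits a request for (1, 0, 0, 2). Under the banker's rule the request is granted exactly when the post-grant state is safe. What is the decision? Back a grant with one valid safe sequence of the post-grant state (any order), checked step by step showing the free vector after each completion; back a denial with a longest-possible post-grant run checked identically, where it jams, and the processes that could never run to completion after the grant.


DENY. Granting would leave the state unsafe.
Key observation: after W7, W6, W9 the pool peaks at (3, 8, 6, 1), and each blocked process is short somewhere: W1 on cpu; W8 on gpu.
After a pretend grant, a maximal execution: W7, W6, W9 — then nothing else fits. Check, step by step:
  pool = (0, 3, 3, 0)
  run W7 (needs (0, 1, 1, 0), free (0, 3, 3, 0)); after release of (2, 2, 3, 0) the pool is (2, 5, 6, 0)
  run W6 (needs (0, 5, 5, 0), free (2, 5, 6, 0)); after release of (1, 2, 0, 1) the pool is (3, 7, 6, 1)
  run W9 (needs (2, 4, 0, 1), free (3, 7, 6, 1)); after release of (0, 1, 0, 0) the pool is (3, 8, 6, 1)
  W1 cannot run: need (4, 6, 1, 1) vs free (3, 8, 6, 1) (insufficient cpu)
  W8 cannot run: need (2, 3, 4, 3) vs free (3, 8, 6, 1) (insufficient gpu)
Had the request been granted, W1 and W8 could never finish.


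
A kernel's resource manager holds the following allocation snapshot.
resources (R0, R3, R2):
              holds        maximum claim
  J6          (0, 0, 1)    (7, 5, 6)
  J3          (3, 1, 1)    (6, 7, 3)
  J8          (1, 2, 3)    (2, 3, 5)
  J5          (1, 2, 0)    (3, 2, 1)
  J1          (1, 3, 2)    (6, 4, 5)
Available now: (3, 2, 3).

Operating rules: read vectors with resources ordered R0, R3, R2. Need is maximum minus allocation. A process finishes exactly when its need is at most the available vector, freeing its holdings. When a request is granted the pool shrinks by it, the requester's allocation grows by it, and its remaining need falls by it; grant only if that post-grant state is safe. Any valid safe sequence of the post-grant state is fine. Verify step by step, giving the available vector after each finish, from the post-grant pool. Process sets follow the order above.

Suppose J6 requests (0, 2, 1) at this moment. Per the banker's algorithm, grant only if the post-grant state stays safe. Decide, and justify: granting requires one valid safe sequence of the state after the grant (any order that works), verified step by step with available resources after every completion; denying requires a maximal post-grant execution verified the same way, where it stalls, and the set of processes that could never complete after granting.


GRANT — the state after the grant stays safe, e.g. via J5, J8, J1, J3, J6.
Key observation: (3, 0, 2) free after granting still covers J5 first, and each release covers the next.
Step-by-step check of the post-grant state:
  pool = (3, 0, 2)
  J5: need (2, 0, 1) fits (3, 0, 2); releases (1, 2, 0), pool now (4, 2, 2)
  J8: need (1, 1, 2) fits (4, 2, 2); releases (1, 2, 3), pool now (5, 4, 5)
  J1: need (5, 1, 3) fits (5, 4, 5); releases (1, 3, 2), pool now (6, 7, 7)
  J3: need (3, 6, 2) fits (6, 7, 7); releases (3, 1, 1), pool now (9, 8, 8)
  J6: need (7, 3, 4) fits (9, 8, 8); releases (0, 2, 2), pool now (9, 10, 10)


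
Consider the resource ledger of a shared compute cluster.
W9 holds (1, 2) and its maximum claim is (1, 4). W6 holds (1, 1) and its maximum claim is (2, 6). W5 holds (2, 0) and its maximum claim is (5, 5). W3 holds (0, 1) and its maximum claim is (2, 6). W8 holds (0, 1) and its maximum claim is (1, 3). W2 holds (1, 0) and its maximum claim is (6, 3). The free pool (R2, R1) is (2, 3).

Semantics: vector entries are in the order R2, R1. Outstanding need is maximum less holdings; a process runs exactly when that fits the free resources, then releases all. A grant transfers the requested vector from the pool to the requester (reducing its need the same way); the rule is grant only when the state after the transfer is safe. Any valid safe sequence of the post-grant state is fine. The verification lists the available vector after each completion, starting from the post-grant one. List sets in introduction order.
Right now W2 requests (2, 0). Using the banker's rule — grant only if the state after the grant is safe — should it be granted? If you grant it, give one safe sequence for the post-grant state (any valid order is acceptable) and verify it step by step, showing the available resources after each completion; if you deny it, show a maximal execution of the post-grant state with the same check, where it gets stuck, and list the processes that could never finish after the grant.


DENY. Granting would leave the state unsafe.
Key observation: once W9, W8, W6, W3 finish, the pool peaks at (2, 8) — and every remaining process still needs more R2 than that.
After a pretend grant, a maximal execution: W9, W8, W6, W3 — then nothing else fits. Verifying each step:
  pool = (0, 3)
  run W9 (needs (0, 2), free (0, 3)); after release of (1, 2) the pool is (1, 5)
  run W8 (needs (1, 2), free (1, 5)); after release of (0, 1) the pool is (1, 6)
  run W6 (needs (1, 5), free (1, 6)); after release of (1, 1) the pool is (2, 7)
  run W3 (needs (2, 5), free (2, 7)); after release of (0, 1) the pool is (2, 8)
  W5 still needs (3, 5) but only (2, 8) is free — short on R2
  W2 still needs (3, 3) but only (2, 8) is free — short on R2
Processes that could never finish after the grant: W5 and W2.


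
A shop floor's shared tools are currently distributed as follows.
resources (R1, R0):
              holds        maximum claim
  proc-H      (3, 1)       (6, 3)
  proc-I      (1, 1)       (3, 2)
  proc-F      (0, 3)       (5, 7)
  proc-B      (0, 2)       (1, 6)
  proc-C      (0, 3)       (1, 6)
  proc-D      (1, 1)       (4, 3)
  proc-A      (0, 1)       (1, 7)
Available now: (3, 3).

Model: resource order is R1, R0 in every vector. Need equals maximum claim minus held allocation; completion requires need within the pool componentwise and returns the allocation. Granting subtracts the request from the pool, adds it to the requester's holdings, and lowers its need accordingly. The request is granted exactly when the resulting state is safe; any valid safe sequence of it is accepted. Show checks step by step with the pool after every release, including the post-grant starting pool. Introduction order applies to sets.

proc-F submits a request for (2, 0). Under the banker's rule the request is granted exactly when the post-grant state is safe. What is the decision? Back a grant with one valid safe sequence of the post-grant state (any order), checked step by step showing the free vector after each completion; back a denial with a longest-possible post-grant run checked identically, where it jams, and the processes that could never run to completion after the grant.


DENY — the pretend-granted state is unsafe.
Key observation: after proc-C, proc-A, proc-B complete, (1, 9) is the best the pool ever gets, yet each leftover process wants more R1.
On the post-grant state, proc-C, proc-A, proc-B is a maximal run — nothing extends it. Verifying each step:
  pool = (1, 3)
  run proc-C (needs (1, 3), free (1, 3)); after release of (0, 3) the pool is (1, 6)
  run proc-A (needs (1, 6), free (1, 6)); after release of (0, 1) the pool is (1, 7)
  run proc-B (needs (1, 4), free (1, 7)); after release of (0, 2) the pool is (1, 9)
  proc-H cannot run: need (3, 2) vs free (1, 9) (insufficient R1)
  proc-I cannot run: need (2, 1) vs free (1, 9) (insufficient R1)
  proc-F cannot run: need (3, 4) vs free (1, 9) (insufficient R1)
  proc-D cannot run: need (3, 2) vs free (1, 9) (insufficient R1)
Post-grant, the permanently blocked set is proc-H, proc-I, proc-F and proc-D.


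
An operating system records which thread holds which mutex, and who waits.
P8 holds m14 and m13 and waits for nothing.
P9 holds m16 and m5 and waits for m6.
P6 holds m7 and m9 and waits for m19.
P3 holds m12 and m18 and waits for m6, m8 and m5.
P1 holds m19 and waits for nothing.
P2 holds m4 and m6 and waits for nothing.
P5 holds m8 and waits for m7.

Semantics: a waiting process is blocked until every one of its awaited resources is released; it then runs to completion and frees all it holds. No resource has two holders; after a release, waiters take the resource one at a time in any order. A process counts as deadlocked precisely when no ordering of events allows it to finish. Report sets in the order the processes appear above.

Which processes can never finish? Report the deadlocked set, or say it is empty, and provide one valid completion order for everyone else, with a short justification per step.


No process is deadlocked.
Key observation: the wait relation is loop-free; peeling off processes with no waits unwinds the whole state.
The rest can finish in the order P1, P6, P5, P8, P2, P9, P3.
Check, step by step:
  P1: no waits; runs immediately, freeing m19
  P6 waits on m19 — all released -> runs and releases m7 and m9
  P5 waits on m7 — all released -> runs and releases m8
  P8: no waits; runs immediately, freeing m14 and m13
  P2: no waits; runs immediately, freeing m4 and m6
  P9 waits on m6 — all released -> runs and releases m16 and m5
  P3 waits on m6, m8 and m5 — all released -> runs and releases m12 and m18


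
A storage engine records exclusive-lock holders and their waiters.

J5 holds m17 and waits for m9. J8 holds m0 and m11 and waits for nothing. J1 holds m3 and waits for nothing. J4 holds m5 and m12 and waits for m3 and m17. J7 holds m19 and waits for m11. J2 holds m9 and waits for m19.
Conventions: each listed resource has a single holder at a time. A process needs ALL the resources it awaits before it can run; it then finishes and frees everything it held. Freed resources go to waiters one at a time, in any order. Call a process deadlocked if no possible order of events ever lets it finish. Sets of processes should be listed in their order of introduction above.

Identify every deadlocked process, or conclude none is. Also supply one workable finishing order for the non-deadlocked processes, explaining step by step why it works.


No process is deadlocked.
Key observation: every chain of waits terminates; starting from the processes that wait on nothing, all the rest unlock in turn.
One completion order for the rest: J8, J1, J7, J2, J5, J4.
Step-by-step check:
  J8 waits on nothing -> runs at once and releases m0 and m11
  J1 waits on nothing -> runs at once and releases m3
  J7 waits on m11 — all released -> runs and releases m19
  J2 waits on m19 — all released -> runs and releases m9
  J5 waits on m9 — all released -> runs and releases m17
  J4 waits on m3 and m17 — all released -> runs and releases m5 and m12


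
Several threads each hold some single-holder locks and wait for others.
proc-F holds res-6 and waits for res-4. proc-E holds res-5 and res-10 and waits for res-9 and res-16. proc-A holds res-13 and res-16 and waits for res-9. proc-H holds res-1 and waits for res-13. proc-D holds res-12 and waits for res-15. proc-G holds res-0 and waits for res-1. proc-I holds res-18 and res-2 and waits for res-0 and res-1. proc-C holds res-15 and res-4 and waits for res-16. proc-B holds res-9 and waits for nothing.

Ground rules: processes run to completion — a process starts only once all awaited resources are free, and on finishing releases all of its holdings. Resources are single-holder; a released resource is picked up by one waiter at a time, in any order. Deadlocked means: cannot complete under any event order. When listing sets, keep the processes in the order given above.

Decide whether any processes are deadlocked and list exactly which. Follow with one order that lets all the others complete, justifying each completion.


No process is deadlocked.
Key observation: the wait graph is acyclic; completion cascades from the unblocked processes through everyone else.
One completion order for the rest: proc-B, proc-A, proc-H, proc-E, proc-G, proc-C, proc-I, proc-D, proc-F.
Step-by-step check:
  run proc-B (it waits on nothing); releases res-9
  run proc-A (all its waits — res-9 — are resolved); releases res-13 and res-16
  run proc-H (all its waits — res-13 — are resolved); releases res-1
  run proc-E (all its waits — res-9 and res-16 — are resolved); releases res-5 and res-10
  run proc-G (all its waits — res-1 — are resolved); releases res-0
  run proc-C (all its waits — res-16 — are resolved); releases res-15 and res-4
  run proc-I (all its waits — res-0 and res-1 — are resolved); releases res-18 and res-2
  run proc-D (all its waits — res-15 — are resolved); releases res-12
  run proc-F (all its waits — res-4 — are resolved); releases res-6


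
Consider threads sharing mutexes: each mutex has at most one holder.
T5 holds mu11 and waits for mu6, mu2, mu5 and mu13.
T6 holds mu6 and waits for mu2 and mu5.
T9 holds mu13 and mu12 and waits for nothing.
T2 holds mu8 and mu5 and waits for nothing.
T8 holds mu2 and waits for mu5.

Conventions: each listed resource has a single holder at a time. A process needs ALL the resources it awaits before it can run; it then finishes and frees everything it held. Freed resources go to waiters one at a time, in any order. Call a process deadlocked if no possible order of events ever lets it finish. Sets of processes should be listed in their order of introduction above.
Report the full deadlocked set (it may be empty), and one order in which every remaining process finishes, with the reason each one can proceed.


The deadlocked set is empty.
Key observation: all waits point, directly or indirectly, at processes that can finish, so nothing is permanently blocked.
The rest can finish in the order T9, T2, T8, T6, T5.
Verifying each step:
  T9: no waits; runs immediately, freeing mu13 and mu12
  T2: no waits; runs immediately, freeing mu8 and mu5
  T8: everything it awaited (mu5) is free; runs, freeing mu2
  T6: everything it awaited (mu2 and mu5) is free; runs, freeing mu6
  T5: everything it awaited (mu6, mu2, mu5 and mu13) is free; runs, freeing mu11


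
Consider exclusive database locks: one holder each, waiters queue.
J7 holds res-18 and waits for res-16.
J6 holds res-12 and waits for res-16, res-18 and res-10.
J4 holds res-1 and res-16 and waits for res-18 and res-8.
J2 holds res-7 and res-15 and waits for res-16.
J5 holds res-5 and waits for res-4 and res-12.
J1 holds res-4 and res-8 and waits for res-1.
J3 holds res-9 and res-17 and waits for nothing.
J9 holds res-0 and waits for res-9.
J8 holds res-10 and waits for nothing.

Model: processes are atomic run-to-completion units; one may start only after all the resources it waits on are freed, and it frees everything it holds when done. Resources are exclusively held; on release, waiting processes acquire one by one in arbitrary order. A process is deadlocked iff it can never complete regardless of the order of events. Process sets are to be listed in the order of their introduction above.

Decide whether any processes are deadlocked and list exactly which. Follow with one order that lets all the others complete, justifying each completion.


Deadlocked: J7, J6, J4, J2, J5 and J1.
Key observation: nobody on the ring J7 -> J4 -> J7 can start until another member finishes, which never happens; J1 is caught in further circular waits and J6, J2 and J5 wait into the deadlock from upstream.
One completion order for the rest: J3, J9, J8.
Step-by-step check:
  run J3 (it waits on nothing); releases res-9 and res-17
  J9: everything it awaited (res-9) is free; runs, freeing res-0
  run J8 (it waits on nothing); releases res-10


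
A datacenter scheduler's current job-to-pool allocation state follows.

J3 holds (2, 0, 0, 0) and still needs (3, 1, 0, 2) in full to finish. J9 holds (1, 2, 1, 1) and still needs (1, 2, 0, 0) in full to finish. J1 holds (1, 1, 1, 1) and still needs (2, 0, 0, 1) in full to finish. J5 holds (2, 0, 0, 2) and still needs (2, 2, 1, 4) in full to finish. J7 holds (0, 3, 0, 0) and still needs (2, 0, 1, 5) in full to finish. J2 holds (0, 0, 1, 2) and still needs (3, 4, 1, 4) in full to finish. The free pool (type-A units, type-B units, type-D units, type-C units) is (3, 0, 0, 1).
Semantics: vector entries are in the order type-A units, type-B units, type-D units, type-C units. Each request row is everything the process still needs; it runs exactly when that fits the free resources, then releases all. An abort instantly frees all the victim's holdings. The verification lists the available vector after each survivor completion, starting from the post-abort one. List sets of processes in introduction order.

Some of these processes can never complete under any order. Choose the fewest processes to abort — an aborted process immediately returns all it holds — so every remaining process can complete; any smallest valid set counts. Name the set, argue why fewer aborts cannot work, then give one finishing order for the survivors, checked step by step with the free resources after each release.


Minimum abort set: J7 and J2.
Key observation: J9 had no path to completion before; after the abort of J7 and J2 ((0, 3, 1, 2) returned), step 3 is where it fits.
Why nothing smaller works — every single abort fails: J3 alone leaves J9 blocked (short on type-B units); J9 alone leaves J5 blocked (short on type-C units); J1 alone leaves J9 blocked (short on type-B units); J5 alone leaves J9 blocked (short on type-B units); J7 alone leaves J5 blocked (short on type-C units); J2 alone leaves J9 blocked (short on type-B units).
The survivors complete as J3, J1, J9, J5. Verifying each step (starting from the post-abort pool):
  pool = (3, 3, 1, 3)
  J3 needs (3, 1, 0, 2) <= (3, 3, 1, 3) -> finishes; pool += (2, 0, 0, 0) = (5, 3, 1, 3)
  J1 needs (2, 0, 0, 1) <= (5, 3, 1, 3) -> finishes; pool += (1, 1, 1, 1) = (6, 4, 2, 4)
  J9 needs (1, 2, 0, 0) <= (6, 4, 2, 4) -> finishes; pool += (1, 2, 1, 1) = (7, 6, 3, 5)
  J5 needs (2, 2, 1, 4) <= (7, 6, 3, 5) -> finishes; pool += (2, 0, 0, 2) = (9, 6, 3, 7)


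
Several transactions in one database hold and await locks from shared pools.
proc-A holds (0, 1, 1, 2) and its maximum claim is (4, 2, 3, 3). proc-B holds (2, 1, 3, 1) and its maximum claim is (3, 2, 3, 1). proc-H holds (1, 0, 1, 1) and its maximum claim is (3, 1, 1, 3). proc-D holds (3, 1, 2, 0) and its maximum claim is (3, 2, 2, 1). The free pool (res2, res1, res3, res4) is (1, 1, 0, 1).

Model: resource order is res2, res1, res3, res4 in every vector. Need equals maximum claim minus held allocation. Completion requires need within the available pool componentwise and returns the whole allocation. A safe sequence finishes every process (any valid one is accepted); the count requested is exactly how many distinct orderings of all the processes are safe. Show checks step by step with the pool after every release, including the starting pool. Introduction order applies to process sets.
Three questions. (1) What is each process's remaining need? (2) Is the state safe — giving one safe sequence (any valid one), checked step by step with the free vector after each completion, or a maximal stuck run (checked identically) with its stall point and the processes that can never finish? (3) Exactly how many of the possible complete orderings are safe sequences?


(1) Outstanding need per process (order res2, res1, res3, res4):
  proc-A: (4, 1, 2, 1)
  proc-B: (1, 1, 0, 0)
  proc-H: (2, 1, 0, 2)
  proc-D: (0, 1, 0, 1)
(2) SAFE, for example via the order proc-B, proc-D, proc-H, proc-A.
Key observation: proc-B is the earliest step where a requested resource binds exactly: need (1, 1, 0, 0), pool (1, 1, 0, 1) at its turn.
Walking it through:
  pool = (1, 1, 0, 1)
  proc-B: need (1, 1, 0, 0) fits (1, 1, 0, 1); releases (2, 1, 3, 1), pool now (3, 2, 3, 2)
  proc-D: need (0, 1, 0, 1) fits (3, 2, 3, 2); releases (3, 1, 2, 0), pool now (6, 3, 5, 2)
  proc-H: need (2, 1, 0, 2) fits (6, 3, 5, 2); releases (1, 0, 1, 1), pool now (7, 3, 6, 3)
  proc-A: need (4, 1, 2, 1) fits (7, 3, 6, 3); releases (0, 1, 1, 2), pool now (7, 4, 7, 5)
(3) The exact count: 8 of the possible complete orderings are safe sequences.


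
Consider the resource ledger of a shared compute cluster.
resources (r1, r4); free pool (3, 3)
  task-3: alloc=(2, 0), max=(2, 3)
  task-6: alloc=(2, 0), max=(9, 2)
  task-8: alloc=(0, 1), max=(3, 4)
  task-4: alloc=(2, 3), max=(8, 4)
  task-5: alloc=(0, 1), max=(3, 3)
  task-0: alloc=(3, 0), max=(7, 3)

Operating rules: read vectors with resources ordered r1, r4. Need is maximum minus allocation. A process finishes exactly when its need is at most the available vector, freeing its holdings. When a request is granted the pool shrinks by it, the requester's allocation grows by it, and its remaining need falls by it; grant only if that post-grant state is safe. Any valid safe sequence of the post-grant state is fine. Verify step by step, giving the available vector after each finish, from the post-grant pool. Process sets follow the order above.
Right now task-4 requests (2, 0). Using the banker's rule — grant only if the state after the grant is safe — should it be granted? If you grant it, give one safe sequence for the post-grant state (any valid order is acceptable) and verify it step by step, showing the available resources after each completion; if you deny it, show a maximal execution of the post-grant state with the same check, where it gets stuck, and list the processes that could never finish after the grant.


DENY: after the grant no complete ordering would exist.
Key observation: after task-3, task-8, task-5 complete, (3, 5) is the best the pool ever gets, yet each leftover process wants more r1.
Pretend the grant happened; the run task-3, task-8, task-5 goes as far as possible. Step-by-step check:
  pool = (1, 3)
  task-3: need (0, 3) fits (1, 3); releases (2, 0), pool now (3, 3)
  task-8: need (3, 3) fits (3, 3); releases (0, 1), pool now (3, 4)
  task-5: need (3, 2) fits (3, 4); releases (0, 1), pool now (3, 5)
  blocked: task-6 wants (7, 2), pool (3, 5) — not enough r1
  blocked: task-4 wants (4, 1), pool (3, 5) — not enough r1
  blocked: task-0 wants (4, 3), pool (3, 5) — not enough r1
Post-grant, the permanently blocked set is task-6, task-4 and task-0.


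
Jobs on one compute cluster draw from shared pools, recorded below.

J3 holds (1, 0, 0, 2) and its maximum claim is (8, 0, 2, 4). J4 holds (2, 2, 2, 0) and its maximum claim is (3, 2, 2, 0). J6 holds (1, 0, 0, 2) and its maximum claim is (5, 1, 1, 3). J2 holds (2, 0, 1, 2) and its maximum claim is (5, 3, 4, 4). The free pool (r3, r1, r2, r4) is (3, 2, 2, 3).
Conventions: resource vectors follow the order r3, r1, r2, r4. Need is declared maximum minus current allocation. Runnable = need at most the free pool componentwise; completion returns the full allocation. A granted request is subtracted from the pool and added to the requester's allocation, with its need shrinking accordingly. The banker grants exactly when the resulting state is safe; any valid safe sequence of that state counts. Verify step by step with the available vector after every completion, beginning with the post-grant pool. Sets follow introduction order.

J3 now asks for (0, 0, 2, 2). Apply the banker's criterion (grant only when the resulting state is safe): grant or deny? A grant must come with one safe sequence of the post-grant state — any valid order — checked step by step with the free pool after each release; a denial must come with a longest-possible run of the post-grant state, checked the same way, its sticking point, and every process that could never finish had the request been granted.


DENY. Granting would leave the state unsafe.
Key observation: after J4, J6 the pool peaks at (6, 4, 2, 3), and each blocked process is short somewhere: J3 on r3; J2 on r2.
Pretend the grant happened; the run J4, J6 goes as far as possible. Step-by-step check:
  pool = (3, 2, 0, 1)
  J4: need (1, 0, 0, 0) fits (3, 2, 0, 1); releases (2, 2, 2, 0), pool now (5, 4, 2, 1)
  J6: need (4, 1, 1, 1) fits (5, 4, 2, 1); releases (1, 0, 0, 2), pool now (6, 4, 2, 3)
  J3 cannot run: need (7, 0, 0, 0) vs free (6, 4, 2, 3) (insufficient r3)
  J2 cannot run: need (3, 3, 3, 2) vs free (6, 4, 2, 3) (insufficient r2)
Post-grant, the permanently blocked set is J3 and J2.


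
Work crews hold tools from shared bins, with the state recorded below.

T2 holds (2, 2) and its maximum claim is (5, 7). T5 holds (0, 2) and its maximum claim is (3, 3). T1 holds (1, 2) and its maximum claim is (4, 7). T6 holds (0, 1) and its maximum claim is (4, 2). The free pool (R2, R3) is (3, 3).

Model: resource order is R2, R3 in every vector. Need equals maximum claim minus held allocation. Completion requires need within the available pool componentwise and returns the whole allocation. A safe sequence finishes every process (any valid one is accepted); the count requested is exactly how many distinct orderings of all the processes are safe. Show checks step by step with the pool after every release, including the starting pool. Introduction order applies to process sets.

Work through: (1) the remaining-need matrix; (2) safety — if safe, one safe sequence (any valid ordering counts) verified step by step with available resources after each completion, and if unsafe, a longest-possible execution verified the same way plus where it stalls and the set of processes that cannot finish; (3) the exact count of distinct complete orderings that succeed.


(1) Remaining need (order R2, R3):
  T2: (3, 5)
  T5: (3, 1)
  T1: (3, 5)
  T6: (4, 1)
(2) SAFE — a valid safe sequence is T5, T1, T6, T2.
Key observation: at T5 the run first touches a limit — (3, 1) against (3, 3), exact on a resource it actually requests.
Check, step by step:
  pool = (3, 3)
  run T5 (needs (3, 1), free (3, 3)); after release of (0, 2) the pool is (3, 5)
  run T1 (needs (3, 5), free (3, 5)); after release of (1, 2) the pool is (4, 7)
  run T6 (needs (4, 1), free (4, 7)); after release of (0, 1) the pool is (4, 8)
  run T2 (needs (3, 5), free (4, 8)); after release of (2, 2) the pool is (6, 10)
(3) Precisely 4 of the possible complete orderings are safe sequences.


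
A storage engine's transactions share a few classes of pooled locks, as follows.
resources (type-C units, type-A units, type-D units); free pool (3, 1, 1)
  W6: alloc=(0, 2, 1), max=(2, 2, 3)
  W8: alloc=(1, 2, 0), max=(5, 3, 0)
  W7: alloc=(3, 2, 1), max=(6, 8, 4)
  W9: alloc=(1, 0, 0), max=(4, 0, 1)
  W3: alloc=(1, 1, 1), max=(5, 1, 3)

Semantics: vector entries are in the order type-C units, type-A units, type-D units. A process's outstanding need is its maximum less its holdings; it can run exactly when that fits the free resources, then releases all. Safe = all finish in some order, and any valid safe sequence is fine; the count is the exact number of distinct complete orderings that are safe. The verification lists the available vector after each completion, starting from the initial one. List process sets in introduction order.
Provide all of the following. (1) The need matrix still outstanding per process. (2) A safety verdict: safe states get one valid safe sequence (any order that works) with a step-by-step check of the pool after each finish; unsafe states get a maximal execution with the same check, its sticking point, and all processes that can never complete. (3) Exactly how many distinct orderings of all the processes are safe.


(1) Remaining need (order type-C units, type-A units, type-D units):
  W6: (2, 0, 2)
  W8: (4, 1, 0)
  W7: (3, 6, 3)
  W9: (3, 0, 1)
  W3: (4, 0, 2)
(2) UNSAFE.
Key observation: the pool after W9, W8 is (5, 3, 1); every surviving request exceeds it in type-D units, so progress ends there.
Going as far as possible: W9, W8; after that, nothing fits. Walking it through:
  pool = (3, 1, 1)
  W9: need (3, 0, 1) fits (3, 1, 1); releases (1, 0, 0), pool now (4, 1, 1)
  W8: need (4, 1, 0) fits (4, 1, 1); releases (1, 2, 0), pool now (5, 3, 1)
  W6 cannot run: need (2, 0, 2) vs free (5, 3, 1) (insufficient type-D units)
  W7 cannot run: need (3, 6, 3) vs free (5, 3, 1) (insufficient type-A units and type-D units)
  W3 cannot run: need (4, 0, 2) vs free (5, 3, 1) (insufficient type-D units)
Never able to finish: W6, W7 and W3.
(3) The exact count: 0 of the possible complete orderings are safe sequences.


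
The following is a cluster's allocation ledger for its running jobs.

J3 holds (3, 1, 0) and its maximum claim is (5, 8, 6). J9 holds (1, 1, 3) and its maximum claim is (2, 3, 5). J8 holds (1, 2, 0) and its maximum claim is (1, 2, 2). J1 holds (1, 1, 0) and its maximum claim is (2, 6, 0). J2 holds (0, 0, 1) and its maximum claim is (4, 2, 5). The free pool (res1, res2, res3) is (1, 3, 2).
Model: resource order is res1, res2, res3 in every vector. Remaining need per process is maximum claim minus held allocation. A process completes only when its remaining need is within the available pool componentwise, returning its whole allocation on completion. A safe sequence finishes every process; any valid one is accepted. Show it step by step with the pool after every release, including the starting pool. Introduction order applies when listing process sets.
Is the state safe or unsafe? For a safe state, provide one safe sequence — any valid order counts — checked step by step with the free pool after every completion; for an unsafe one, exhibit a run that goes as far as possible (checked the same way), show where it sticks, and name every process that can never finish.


The state is SAFE; one workable sequence: J9, J8, J1, J2, J3.
Key observation: the order's first zero-slack moment is J9 ((1, 2, 2) needed, (1, 3, 2) free — a requested resource with nothing to spare).
Check, step by step:
  pool = (1, 3, 2)
  J9: need (1, 2, 2) fits (1, 3, 2); releases (1, 1, 3), pool now (2, 4, 5)
  J8: need (0, 0, 2) fits (2, 4, 5); releases (1, 2, 0), pool now (3, 6, 5)
  J1: need (1, 5, 0) fits (3, 6, 5); releases (1, 1, 0), pool now (4, 7, 5)
  J2: need (4, 2, 4) fits (4, 7, 5); releases (0, 0, 1), pool now (4, 7, 6)
  J3: need (2, 7, 6) fits (4, 7, 6); releases (3, 1, 0), pool now (7, 8, 6)


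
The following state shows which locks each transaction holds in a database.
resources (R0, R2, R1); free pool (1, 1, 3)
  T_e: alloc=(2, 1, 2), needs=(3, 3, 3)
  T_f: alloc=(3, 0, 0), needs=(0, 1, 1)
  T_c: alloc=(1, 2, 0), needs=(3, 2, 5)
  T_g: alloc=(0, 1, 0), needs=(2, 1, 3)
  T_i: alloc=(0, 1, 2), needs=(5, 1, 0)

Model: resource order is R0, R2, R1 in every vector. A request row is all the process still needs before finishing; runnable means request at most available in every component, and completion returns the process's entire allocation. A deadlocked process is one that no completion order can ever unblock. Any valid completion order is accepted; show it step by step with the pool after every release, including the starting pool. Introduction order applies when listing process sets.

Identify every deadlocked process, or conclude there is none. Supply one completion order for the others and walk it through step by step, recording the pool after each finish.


Deadlocked set: T_e, T_c and T_i.
Key observation: after T_f, T_g the pool peaks at (4, 2, 3), and each blocked process is short somewhere: T_e on R2; T_c on R1; T_i on R0.
The rest can finish in the order T_f, T_g. Check, step by step:
  pool = (1, 1, 3)
  run T_f (needs (0, 1, 1), free (1, 1, 3)); after release of (3, 0, 0) the pool is (4, 1, 3)
  run T_g (needs (2, 1, 3), free (4, 1, 3)); after release of (0, 1, 0) the pool is (4, 2, 3)
None of the blocked processes ever fits:
  T_e still needs (3, 3, 3) but only (4, 2, 3) is free — short on R2
  T_c still needs (3, 2, 5) but only (4, 2, 3) is free — short on R1
  T_i still needs (5, 1, 0) but only (4, 2, 3) is free — short on R0
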